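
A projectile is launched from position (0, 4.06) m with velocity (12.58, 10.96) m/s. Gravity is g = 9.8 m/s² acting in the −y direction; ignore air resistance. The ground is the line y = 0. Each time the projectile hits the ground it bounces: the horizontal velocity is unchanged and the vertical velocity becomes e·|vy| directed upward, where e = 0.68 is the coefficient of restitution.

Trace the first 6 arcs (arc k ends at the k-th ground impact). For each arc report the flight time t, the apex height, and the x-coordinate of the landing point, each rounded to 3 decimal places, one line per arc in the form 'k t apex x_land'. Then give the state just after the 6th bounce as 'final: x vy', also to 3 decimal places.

Arc 1: start y=4.060, vy=10.960 → t=2.560, apex=10.189, x_land=32.209, impact vy=-14.131
  bounce: vy ← 0.68·14.131 = 9.609
Arc 2: start y=0.000, vy=9.609 → t=1.961, apex=4.711, x_land=56.880, impact vy=-9.609
  bounce: vy ← 0.68·9.609 = 6.534
Arc 3: start y=0.000, vy=6.534 → t=1.334, apex=2.178, x_land=73.656, impact vy=-6.534
  bounce: vy ← 0.68·6.534 = 4.443
Arc 4: start y=0.000, vy=4.443 → t=0.907, apex=1.007, x_land=85.064, impact vy=-4.443
  bounce: vy ← 0.68·4.443 = 3.021
Arc 5: start y=0.000, vy=3.021 → t=0.617, apex=0.466, x_land=92.821, impact vy=-3.021
  bounce: vy ← 0.68·3.021 = 2.055
Arc 6: start y=0.000, vy=2.055 → t=0.419, apex=0.215, x_land=98.096, impact vy=-2.055
  bounce: vy ← 0.68·2.055 = 1.397

1 2.560 10.189 32.209
2 1.961 4.711 56.880
3 1.334 2.178 73.656
4 0.907 1.007 85.064
5 0.617 0.466 92.821
6 0.419 0.215 98.096
final: 98.096 1.397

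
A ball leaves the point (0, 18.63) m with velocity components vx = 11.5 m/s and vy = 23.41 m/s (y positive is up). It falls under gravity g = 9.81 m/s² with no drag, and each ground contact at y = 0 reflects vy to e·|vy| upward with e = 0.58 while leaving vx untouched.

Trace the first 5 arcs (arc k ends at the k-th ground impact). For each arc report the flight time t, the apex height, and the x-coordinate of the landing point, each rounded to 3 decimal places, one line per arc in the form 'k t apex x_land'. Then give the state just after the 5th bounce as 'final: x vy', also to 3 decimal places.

Arc 1: start y=18.630, vy=23.410 → t=5.467, apex=46.562, x_land=62.875, impact vy=-30.225
  bounce: vy ← 0.58·30.225 = 17.530
Arc 2: start y=0.000, vy=17.530 → t=3.574, apex=15.663, x_land=103.976, impact vy=-17.530
  bounce: vy ← 0.58·17.530 = 10.168
Arc 3: start y=0.000, vy=10.168 → t=2.073, apex=5.269, x_land=127.814, impact vy=-10.168
  bounce: vy ← 0.58·10.168 = 5.897
Arc 4: start y=0.000, vy=5.897 → t=1.202, apex=1.773, x_land=141.641, impact vy=-5.897
  bounce: vy ← 0.58·5.897 = 3.420
Arc 5: start y=0.000, vy=3.420 → t=0.697, apex=0.596, x_land=149.660, impact vy=-3.420
  bounce: vy ← 0.58·3.420 = 1.984

1 5.467 46.562 62.875
2 3.574 15.663 103.976
3 2.073 5.269 127.814
4 1.202 1.773 141.641
5 0.697 0.596 149.660
final: 149.660 1.984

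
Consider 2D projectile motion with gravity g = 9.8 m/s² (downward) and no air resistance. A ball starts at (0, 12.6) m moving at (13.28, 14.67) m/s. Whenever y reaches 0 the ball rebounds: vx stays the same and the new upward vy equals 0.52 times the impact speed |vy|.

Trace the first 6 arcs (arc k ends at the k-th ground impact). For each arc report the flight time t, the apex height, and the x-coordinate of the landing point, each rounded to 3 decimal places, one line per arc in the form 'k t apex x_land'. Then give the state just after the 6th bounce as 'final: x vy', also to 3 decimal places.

1 3.691 23.580 49.011
2 2.281 6.376 79.309
3 1.186 1.724 95.064
4 0.617 0.466 103.256
5 0.321 0.126 107.516
6 0.167 0.034 109.731
final: 109.731 0.425

Arc 1: start y=12.600, vy=14.670 → t=3.691, apex=23.580, x_land=49.011, impact vy=-21.498
  bounce: vy ← 0.52·21.498 = 11.179
Arc 2: start y=0.000, vy=11.179 → t=2.281, apex=6.376, x_land=79.309, impact vy=-11.179
  bounce: vy ← 0.52·11.179 = 5.813
Arc 3: start y=0.000, vy=5.813 → t=1.186, apex=1.724, x_land=95.064, impact vy=-5.813
  bounce: vy ← 0.52·5.813 = 3.023
Arc 4: start y=0.000, vy=3.023 → t=0.617, apex=0.466, x_land=103.256, impact vy=-3.023
  bounce: vy ← 0.52·3.023 = 1.572
Arc 5: start y=0.000, vy=1.572 → t=0.321, apex=0.126, x_land=107.516, impact vy=-1.572
  bounce: vy ← 0.52·1.572 = 0.817
Arc 6: start y=0.000, vy=0.817 → t=0.167, apex=0.034, x_land=109.731, impact vy=-0.817
  bounce: vy ← 0.52·0.817 = 0.425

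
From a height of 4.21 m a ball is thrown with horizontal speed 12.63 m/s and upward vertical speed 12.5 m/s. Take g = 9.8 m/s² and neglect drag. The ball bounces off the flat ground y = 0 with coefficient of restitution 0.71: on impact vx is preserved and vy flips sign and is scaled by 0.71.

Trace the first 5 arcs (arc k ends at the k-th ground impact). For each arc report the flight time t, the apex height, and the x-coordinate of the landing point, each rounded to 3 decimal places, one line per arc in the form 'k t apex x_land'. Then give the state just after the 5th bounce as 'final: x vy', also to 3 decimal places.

1 2.852 12.182 36.024
2 2.239 6.141 64.302
3 1.590 3.096 84.380
4 1.129 1.561 98.635
5 0.801 0.787 108.756
final: 108.756 2.788

Arc 1: start y=4.210, vy=12.500 → t=2.852, apex=12.182, x_land=36.024, impact vy=-15.452
  bounce: vy ← 0.71·15.452 = 10.971
Arc 2: start y=0.000, vy=10.971 → t=2.239, apex=6.141, x_land=64.302, impact vy=-10.971
  bounce: vy ← 0.71·10.971 = 7.789
Arc 3: start y=0.000, vy=7.789 → t=1.590, apex=3.096, x_land=84.380, impact vy=-7.789
  bounce: vy ← 0.71·7.789 = 5.530
Arc 4: start y=0.000, vy=5.530 → t=1.129, apex=1.561, x_land=98.635, impact vy=-5.530
  bounce: vy ← 0.71·5.530 = 3.927
Arc 5: start y=0.000, vy=3.927 → t=0.801, apex=0.787, x_land=108.756, impact vy=-3.927
  bounce: vy ← 0.71·3.927 = 2.788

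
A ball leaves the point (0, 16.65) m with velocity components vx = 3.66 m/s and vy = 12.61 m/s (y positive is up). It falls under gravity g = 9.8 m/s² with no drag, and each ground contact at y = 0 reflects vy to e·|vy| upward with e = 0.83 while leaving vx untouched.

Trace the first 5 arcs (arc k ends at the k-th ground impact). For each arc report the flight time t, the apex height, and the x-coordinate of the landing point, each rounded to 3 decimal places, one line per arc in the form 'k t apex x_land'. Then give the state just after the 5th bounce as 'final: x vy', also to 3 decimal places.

1 3.535 24.763 12.937
2 3.732 17.059 26.595
3 3.097 11.752 37.932
4 2.571 8.096 47.341
5 2.134 5.577 55.150
final: 55.150 8.678

Arc 1: start y=16.650, vy=12.610 → t=3.535, apex=24.763, x_land=12.937, impact vy=-22.031
  bounce: vy ← 0.83·22.031 = 18.285
Arc 2: start y=0.000, vy=18.285 → t=3.732, apex=17.059, x_land=26.595, impact vy=-18.285
  bounce: vy ← 0.83·18.285 = 15.177
Arc 3: start y=0.000, vy=15.177 → t=3.097, apex=11.752, x_land=37.932, impact vy=-15.177
  bounce: vy ← 0.83·15.177 = 12.597
Arc 4: start y=0.000, vy=12.597 → t=2.571, apex=8.096, x_land=47.341, impact vy=-12.597
  bounce: vy ← 0.83·12.597 = 10.455
Arc 5: start y=0.000, vy=10.455 → t=2.134, apex=5.577, x_land=55.150, impact vy=-10.455
  bounce: vy ← 0.83·10.455 = 8.678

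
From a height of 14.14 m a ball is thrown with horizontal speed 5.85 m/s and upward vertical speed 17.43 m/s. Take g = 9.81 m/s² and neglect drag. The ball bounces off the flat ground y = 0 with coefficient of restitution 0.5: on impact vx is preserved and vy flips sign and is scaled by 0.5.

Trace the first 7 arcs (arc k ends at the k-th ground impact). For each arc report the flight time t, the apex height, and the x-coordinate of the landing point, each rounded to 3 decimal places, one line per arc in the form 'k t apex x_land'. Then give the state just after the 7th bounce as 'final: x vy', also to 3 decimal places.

Arc 1: start y=14.140, vy=17.430 → t=4.234, apex=29.624, x_land=24.771, impact vy=-24.109
  bounce: vy ← 0.5·24.109 = 12.054
Arc 2: start y=0.000, vy=12.054 → t=2.458, apex=7.406, x_land=39.148, impact vy=-12.054
  bounce: vy ← 0.5·12.054 = 6.027
Arc 3: start y=0.000, vy=6.027 → t=1.229, apex=1.852, x_land=46.336, impact vy=-6.027
  bounce: vy ← 0.5·6.027 = 3.014
Arc 4: start y=0.000, vy=3.014 → t=0.614, apex=0.463, x_land=49.930, impact vy=-3.014
  bounce: vy ← 0.5·3.014 = 1.507
Arc 5: start y=0.000, vy=1.507 → t=0.307, apex=0.116, x_land=51.727, impact vy=-1.507
  bounce: vy ← 0.5·1.507 = 0.753
Arc 6: start y=0.000, vy=0.753 → t=0.154, apex=0.029, x_land=52.626, impact vy=-0.753
  bounce: vy ← 0.5·0.753 = 0.377
Arc 7: start y=0.000, vy=0.377 → t=0.077, apex=0.007, x_land=53.075, impact vy=-0.377
  bounce: vy ← 0.5·0.377 = 0.188

1 4.234 29.624 24.771
2 2.458 7.406 39.148
3 1.229 1.852 46.336
4 0.614 0.463 49.930
5 0.307 0.116 51.727
6 0.154 0.029 52.626
7 0.077 0.007 53.075
final: 53.075 0.188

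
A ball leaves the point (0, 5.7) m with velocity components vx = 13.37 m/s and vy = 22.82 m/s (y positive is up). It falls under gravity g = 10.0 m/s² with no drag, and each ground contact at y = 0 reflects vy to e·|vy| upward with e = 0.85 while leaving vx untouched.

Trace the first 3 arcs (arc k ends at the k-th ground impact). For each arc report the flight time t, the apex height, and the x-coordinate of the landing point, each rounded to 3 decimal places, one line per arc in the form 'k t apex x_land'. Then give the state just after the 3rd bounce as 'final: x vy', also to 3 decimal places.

1 4.801 31.738 64.195
2 4.283 22.930 121.459
3 3.641 16.567 170.134
final: 170.134 15.472

Arc 1: start y=5.700, vy=22.820 → t=4.801, apex=31.738, x_land=64.195, impact vy=-25.194
  bounce: vy ← 0.85·25.194 = 21.415
Arc 2: start y=0.000, vy=21.415 → t=4.283, apex=22.930, x_land=121.459, impact vy=-21.415
  bounce: vy ← 0.85·21.415 = 18.203
Arc 3: start y=0.000, vy=18.203 → t=3.641, apex=16.567, x_land=170.134, impact vy=-18.203
  bounce: vy ← 0.85·18.203 = 15.472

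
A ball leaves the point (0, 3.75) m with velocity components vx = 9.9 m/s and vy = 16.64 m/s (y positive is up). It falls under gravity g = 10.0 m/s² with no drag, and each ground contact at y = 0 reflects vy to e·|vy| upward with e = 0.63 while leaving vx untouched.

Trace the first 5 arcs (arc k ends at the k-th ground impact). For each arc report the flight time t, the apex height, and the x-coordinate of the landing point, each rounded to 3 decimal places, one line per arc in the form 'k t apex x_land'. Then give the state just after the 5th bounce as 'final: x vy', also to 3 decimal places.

Arc 1: start y=3.750, vy=16.640 → t=3.540, apex=17.594, x_land=35.045, impact vy=-18.759
  bounce: vy ← 0.63·18.759 = 11.818
Arc 2: start y=0.000, vy=11.818 → t=2.364, apex=6.983, x_land=58.444, impact vy=-11.818
  bounce: vy ← 0.63·11.818 = 7.445
Arc 3: start y=0.000, vy=7.445 → t=1.489, apex=2.772, x_land=73.186, impact vy=-7.445
  bounce: vy ← 0.63·7.445 = 4.691
Arc 4: start y=0.000, vy=4.691 → t=0.938, apex=1.100, x_land=82.473, impact vy=-4.691
  bounce: vy ← 0.63·4.691 = 2.955
Arc 5: start y=0.000, vy=2.955 → t=0.591, apex=0.437, x_land=88.324, impact vy=-2.955
  bounce: vy ← 0.63·2.955 = 1.862

1 3.540 17.594 35.045
2 2.364 6.983 58.444
3 1.489 2.772 73.186
4 0.938 1.100 82.473
5 0.591 0.437 88.324
final: 88.324 1.862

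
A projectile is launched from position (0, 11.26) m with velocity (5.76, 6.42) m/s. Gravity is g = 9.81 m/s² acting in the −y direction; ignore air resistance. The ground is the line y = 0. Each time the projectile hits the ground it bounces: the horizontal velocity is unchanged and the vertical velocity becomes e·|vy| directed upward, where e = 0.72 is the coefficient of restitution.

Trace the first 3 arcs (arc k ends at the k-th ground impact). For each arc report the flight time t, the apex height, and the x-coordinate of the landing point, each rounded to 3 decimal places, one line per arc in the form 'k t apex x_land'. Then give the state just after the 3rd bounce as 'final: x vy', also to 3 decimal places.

Arc 1: start y=11.260, vy=6.420 → t=2.305, apex=13.361, x_land=13.276, impact vy=-16.191
  bounce: vy ← 0.72·16.191 = 11.657
Arc 2: start y=0.000, vy=11.657 → t=2.377, apex=6.926, x_land=26.965, impact vy=-11.657
  bounce: vy ← 0.72·11.657 = 8.393
Arc 3: start y=0.000, vy=8.393 → t=1.711, apex=3.591, x_land=36.822, impact vy=-8.393
  bounce: vy ← 0.72·8.393 = 6.043

1 2.305 13.361 13.276
2 2.377 6.926 26.965
3 1.711 3.591 36.822
final: 36.822 6.043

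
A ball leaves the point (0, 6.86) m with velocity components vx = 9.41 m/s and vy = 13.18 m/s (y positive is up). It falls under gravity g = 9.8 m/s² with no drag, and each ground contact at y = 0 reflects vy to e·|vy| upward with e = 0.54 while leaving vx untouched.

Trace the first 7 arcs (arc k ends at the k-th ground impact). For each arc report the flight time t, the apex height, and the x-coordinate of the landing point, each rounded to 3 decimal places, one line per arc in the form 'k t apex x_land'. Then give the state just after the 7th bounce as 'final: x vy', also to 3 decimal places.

1 3.136 15.723 29.512
2 1.935 4.585 47.716
3 1.045 1.337 57.547
4 0.564 0.390 62.855
5 0.305 0.114 65.722
6 0.165 0.033 67.270
7 0.089 0.010 68.106
final: 68.106 0.235

Arc 1: start y=6.860, vy=13.180 → t=3.136, apex=15.723, x_land=29.512, impact vy=-17.555
  bounce: vy ← 0.54·17.555 = 9.480
Arc 2: start y=0.000, vy=9.480 → t=1.935, apex=4.585, x_land=47.716, impact vy=-9.480
  bounce: vy ← 0.54·9.480 = 5.119
Arc 3: start y=0.000, vy=5.119 → t=1.045, apex=1.337, x_land=57.547, impact vy=-5.119
  bounce: vy ← 0.54·5.119 = 2.764
Arc 4: start y=0.000, vy=2.764 → t=0.564, apex=0.390, x_land=62.855, impact vy=-2.764
  bounce: vy ← 0.54·2.764 = 1.493
Arc 5: start y=0.000, vy=1.493 → t=0.305, apex=0.114, x_land=65.722, impact vy=-1.493
  bounce: vy ← 0.54·1.493 = 0.806
Arc 6: start y=0.000, vy=0.806 → t=0.165, apex=0.033, x_land=67.270, impact vy=-0.806
  bounce: vy ← 0.54·0.806 = 0.435
Arc 7: start y=0.000, vy=0.435 → t=0.089, apex=0.010, x_land=68.106, impact vy=-0.435
  bounce: vy ← 0.54·0.435 = 0.235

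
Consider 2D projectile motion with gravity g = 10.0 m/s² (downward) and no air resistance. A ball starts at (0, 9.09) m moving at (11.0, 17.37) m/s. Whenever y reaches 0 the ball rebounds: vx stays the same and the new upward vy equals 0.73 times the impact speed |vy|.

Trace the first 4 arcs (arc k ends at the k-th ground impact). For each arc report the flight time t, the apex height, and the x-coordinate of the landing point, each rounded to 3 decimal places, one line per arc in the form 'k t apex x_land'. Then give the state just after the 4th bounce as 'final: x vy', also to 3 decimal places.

Arc 1: start y=9.090, vy=17.370 → t=3.936, apex=24.176, x_land=43.295, impact vy=-21.989
  bounce: vy ← 0.73·21.989 = 16.052
Arc 2: start y=0.000, vy=16.052 → t=3.210, apex=12.883, x_land=78.609, impact vy=-16.052
  bounce: vy ← 0.73·16.052 = 11.718
Arc 3: start y=0.000, vy=11.718 → t=2.344, apex=6.866, x_land=104.389, impact vy=-11.718
  bounce: vy ← 0.73·11.718 = 8.554
Arc 4: start y=0.000, vy=8.554 → t=1.711, apex=3.659, x_land=123.208, impact vy=-8.554
  bounce: vy ← 0.73·8.554 = 6.244

1 3.936 24.176 43.295
2 3.210 12.883 78.609
3 2.344 6.866 104.389
4 1.711 3.659 123.208
final: 123.208 6.244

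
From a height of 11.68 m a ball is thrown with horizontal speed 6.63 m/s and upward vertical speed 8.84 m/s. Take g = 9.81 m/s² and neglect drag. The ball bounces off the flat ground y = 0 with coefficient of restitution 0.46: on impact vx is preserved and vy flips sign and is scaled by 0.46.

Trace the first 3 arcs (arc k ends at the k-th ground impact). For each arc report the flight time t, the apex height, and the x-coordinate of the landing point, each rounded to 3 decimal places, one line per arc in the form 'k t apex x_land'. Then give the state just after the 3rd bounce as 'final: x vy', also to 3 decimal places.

Arc 1: start y=11.680, vy=8.840 → t=2.688, apex=15.663, x_land=17.822, impact vy=-17.530
  bounce: vy ← 0.46·17.530 = 8.064
Arc 2: start y=0.000, vy=8.064 → t=1.644, apex=3.314, x_land=28.722, impact vy=-8.064
  bounce: vy ← 0.46·8.064 = 3.709
Arc 3: start y=0.000, vy=3.709 → t=0.756, apex=0.701, x_land=33.736, impact vy=-3.709
  bounce: vy ← 0.46·3.709 = 1.706

1 2.688 15.663 17.822
2 1.644 3.314 28.722
3 0.756 0.701 33.736
final: 33.736 1.706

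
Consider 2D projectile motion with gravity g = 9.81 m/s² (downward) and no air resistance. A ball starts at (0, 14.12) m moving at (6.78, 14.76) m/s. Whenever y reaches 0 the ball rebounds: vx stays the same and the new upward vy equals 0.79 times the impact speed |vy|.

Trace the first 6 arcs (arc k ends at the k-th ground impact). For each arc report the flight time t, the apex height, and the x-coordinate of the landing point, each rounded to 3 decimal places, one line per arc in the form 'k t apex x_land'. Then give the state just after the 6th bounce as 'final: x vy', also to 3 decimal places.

1 3.772 25.224 25.576
2 3.583 15.742 49.869
3 2.831 9.825 69.060
4 2.236 6.132 84.221
5 1.767 3.827 96.198
6 1.396 2.388 105.660
final: 105.660 5.408

Arc 1: start y=14.120, vy=14.760 → t=3.772, apex=25.224, x_land=25.576, impact vy=-22.246
  bounce: vy ← 0.79·22.246 = 17.574
Arc 2: start y=0.000, vy=17.574 → t=3.583, apex=15.742, x_land=49.869, impact vy=-17.574
  bounce: vy ← 0.79·17.574 = 13.884
Arc 3: start y=0.000, vy=13.884 → t=2.831, apex=9.825, x_land=69.060, impact vy=-13.884
  bounce: vy ← 0.79·13.884 = 10.968
Arc 4: start y=0.000, vy=10.968 → t=2.236, apex=6.132, x_land=84.221, impact vy=-10.968
  bounce: vy ← 0.79·10.968 = 8.665
Arc 5: start y=0.000, vy=8.665 → t=1.767, apex=3.827, x_land=96.198, impact vy=-8.665
  bounce: vy ← 0.79·8.665 = 6.845
Arc 6: start y=0.000, vy=6.845 → t=1.396, apex=2.388, x_land=105.660, impact vy=-6.845
  bounce: vy ← 0.79·6.845 = 5.408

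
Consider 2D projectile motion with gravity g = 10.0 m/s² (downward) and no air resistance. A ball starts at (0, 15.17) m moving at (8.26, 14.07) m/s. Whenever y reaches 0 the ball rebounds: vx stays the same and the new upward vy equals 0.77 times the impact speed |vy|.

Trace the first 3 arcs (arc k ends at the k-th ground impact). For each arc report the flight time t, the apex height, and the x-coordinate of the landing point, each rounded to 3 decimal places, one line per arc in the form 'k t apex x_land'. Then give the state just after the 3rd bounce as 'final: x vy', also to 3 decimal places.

Arc 1: start y=15.170, vy=14.070 → t=3.646, apex=25.068, x_land=30.117, impact vy=-22.391
  bounce: vy ← 0.77·22.391 = 17.241
Arc 2: start y=0.000, vy=17.241 → t=3.448, apex=14.863, x_land=58.599, impact vy=-17.241
  bounce: vy ← 0.77·17.241 = 13.276
Arc 3: start y=0.000, vy=13.276 → t=2.655, apex=8.812, x_land=80.531, impact vy=-13.276
  bounce: vy ← 0.77·13.276 = 10.222

1 3.646 25.068 30.117
2 3.448 14.863 58.599
3 2.655 8.812 80.531
final: 80.531 10.222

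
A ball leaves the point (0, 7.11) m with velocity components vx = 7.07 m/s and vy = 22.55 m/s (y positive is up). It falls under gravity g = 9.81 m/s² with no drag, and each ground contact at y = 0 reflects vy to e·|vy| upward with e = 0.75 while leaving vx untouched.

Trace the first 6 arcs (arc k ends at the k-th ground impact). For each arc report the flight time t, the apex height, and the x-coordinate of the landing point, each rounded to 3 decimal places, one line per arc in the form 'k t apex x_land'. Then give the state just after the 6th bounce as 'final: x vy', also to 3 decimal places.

Arc 1: start y=7.110, vy=22.550 → t=4.894, apex=33.028, x_land=34.597, impact vy=-25.456
  bounce: vy ← 0.75·25.456 = 19.092
Arc 2: start y=0.000, vy=19.092 → t=3.892, apex=18.578, x_land=62.116, impact vy=-19.092
  bounce: vy ← 0.75·19.092 = 14.319
Arc 3: start y=0.000, vy=14.319 → t=2.919, apex=10.450, x_land=82.755, impact vy=-14.319
  bounce: vy ← 0.75·14.319 = 10.739
Arc 4: start y=0.000, vy=10.739 → t=2.189, apex=5.878, x_land=98.235, impact vy=-10.739
  bounce: vy ← 0.75·10.739 = 8.054
Arc 5: start y=0.000, vy=8.054 → t=1.642, apex=3.306, x_land=109.844, impact vy=-8.054
  bounce: vy ← 0.75·8.054 = 6.041
Arc 6: start y=0.000, vy=6.041 → t=1.232, apex=1.860, x_land=118.551, impact vy=-6.041
  bounce: vy ← 0.75·6.041 = 4.531

1 4.894 33.028 34.597
2 3.892 18.578 62.116
3 2.919 10.450 82.755
4 2.189 5.878 98.235
5 1.642 3.306 109.844
6 1.232 1.860 118.551
final: 118.551 4.531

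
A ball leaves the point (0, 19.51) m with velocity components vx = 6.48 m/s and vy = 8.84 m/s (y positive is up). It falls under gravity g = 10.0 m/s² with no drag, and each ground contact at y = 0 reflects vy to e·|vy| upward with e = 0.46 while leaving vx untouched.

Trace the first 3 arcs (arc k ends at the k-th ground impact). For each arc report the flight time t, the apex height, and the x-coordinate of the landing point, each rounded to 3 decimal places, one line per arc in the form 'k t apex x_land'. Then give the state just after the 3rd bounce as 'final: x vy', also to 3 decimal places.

1 3.048 23.417 19.752
2 1.991 4.955 32.654
3 0.916 1.048 38.588
final: 38.588 2.106

Arc 1: start y=19.510, vy=8.840 → t=3.048, apex=23.417, x_land=19.752, impact vy=-21.641
  bounce: vy ← 0.46·21.641 = 9.955
Arc 2: start y=0.000, vy=9.955 → t=1.991, apex=4.955, x_land=32.654, impact vy=-9.955
  bounce: vy ← 0.46·9.955 = 4.579
Arc 3: start y=0.000, vy=4.579 → t=0.916, apex=1.048, x_land=38.588, impact vy=-4.579
  bounce: vy ← 0.46·4.579 = 2.106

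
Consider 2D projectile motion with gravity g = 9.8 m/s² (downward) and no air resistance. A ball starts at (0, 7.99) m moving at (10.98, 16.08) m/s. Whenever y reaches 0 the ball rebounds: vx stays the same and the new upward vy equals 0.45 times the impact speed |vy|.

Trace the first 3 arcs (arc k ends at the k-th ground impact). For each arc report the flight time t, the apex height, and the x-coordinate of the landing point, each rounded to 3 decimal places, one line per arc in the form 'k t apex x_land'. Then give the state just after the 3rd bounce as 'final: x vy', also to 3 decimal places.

Arc 1: start y=7.990, vy=16.080 → t=3.720, apex=21.182, x_land=40.845, impact vy=-20.376
  bounce: vy ← 0.45·20.376 = 9.169
Arc 2: start y=0.000, vy=9.169 → t=1.871, apex=4.289, x_land=61.392, impact vy=-9.169
  bounce: vy ← 0.45·9.169 = 4.126
Arc 3: start y=0.000, vy=4.126 → t=0.842, apex=0.869, x_land=70.637, impact vy=-4.126
  bounce: vy ← 0.45·4.126 = 1.857

1 3.720 21.182 40.845
2 1.871 4.289 61.392
3 0.842 0.869 70.637
final: 70.637 1.857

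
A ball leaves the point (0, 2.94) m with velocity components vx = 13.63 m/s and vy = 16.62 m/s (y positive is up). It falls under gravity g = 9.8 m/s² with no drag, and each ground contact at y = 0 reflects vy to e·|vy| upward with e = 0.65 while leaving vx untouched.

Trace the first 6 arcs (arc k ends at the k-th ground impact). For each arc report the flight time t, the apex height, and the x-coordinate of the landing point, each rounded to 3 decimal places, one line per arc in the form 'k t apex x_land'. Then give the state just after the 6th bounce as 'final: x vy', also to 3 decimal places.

Arc 1: start y=2.940, vy=16.620 → t=3.560, apex=17.033, x_land=48.528, impact vy=-18.272
  bounce: vy ← 0.65·18.272 = 11.876
Arc 2: start y=0.000, vy=11.876 → t=2.424, apex=7.196, x_land=81.564, impact vy=-11.876
  bounce: vy ← 0.65·11.876 = 7.720
Arc 3: start y=0.000, vy=7.720 → t=1.575, apex=3.041, x_land=103.037, impact vy=-7.720
  bounce: vy ← 0.65·7.720 = 5.018
Arc 4: start y=0.000, vy=5.018 → t=1.024, apex=1.285, x_land=116.995, impact vy=-5.018
  bounce: vy ← 0.65·5.018 = 3.262
Arc 5: start y=0.000, vy=3.262 → t=0.666, apex=0.543, x_land=126.067, impact vy=-3.262
  bounce: vy ← 0.65·3.262 = 2.120
Arc 6: start y=0.000, vy=2.120 → t=0.433, apex=0.229, x_land=131.965, impact vy=-2.120
  bounce: vy ← 0.65·2.120 = 1.378

1 3.560 17.033 48.528
2 2.424 7.196 81.564
3 1.575 3.041 103.037
4 1.024 1.285 116.995
5 0.666 0.543 126.067
6 0.433 0.229 131.965
final: 131.965 1.378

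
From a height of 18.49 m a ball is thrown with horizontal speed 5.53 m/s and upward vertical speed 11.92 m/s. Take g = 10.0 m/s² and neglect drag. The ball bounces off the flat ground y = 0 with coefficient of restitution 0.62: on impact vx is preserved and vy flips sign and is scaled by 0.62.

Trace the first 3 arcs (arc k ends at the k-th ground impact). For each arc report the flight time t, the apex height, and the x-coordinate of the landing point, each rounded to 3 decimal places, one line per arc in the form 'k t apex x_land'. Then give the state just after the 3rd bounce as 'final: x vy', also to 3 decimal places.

Arc 1: start y=18.490, vy=11.920 → t=3.454, apex=25.594, x_land=19.103, impact vy=-22.625
  bounce: vy ← 0.62·22.625 = 14.027
Arc 2: start y=0.000, vy=14.027 → t=2.805, apex=9.838, x_land=34.618, impact vy=-14.027
  bounce: vy ← 0.62·14.027 = 8.697
Arc 3: start y=0.000, vy=8.697 → t=1.739, apex=3.782, x_land=44.237, impact vy=-8.697
  bounce: vy ← 0.62·8.697 = 5.392

1 3.454 25.594 19.103
2 2.805 9.838 34.618
3 1.739 3.782 44.237
final: 44.237 5.392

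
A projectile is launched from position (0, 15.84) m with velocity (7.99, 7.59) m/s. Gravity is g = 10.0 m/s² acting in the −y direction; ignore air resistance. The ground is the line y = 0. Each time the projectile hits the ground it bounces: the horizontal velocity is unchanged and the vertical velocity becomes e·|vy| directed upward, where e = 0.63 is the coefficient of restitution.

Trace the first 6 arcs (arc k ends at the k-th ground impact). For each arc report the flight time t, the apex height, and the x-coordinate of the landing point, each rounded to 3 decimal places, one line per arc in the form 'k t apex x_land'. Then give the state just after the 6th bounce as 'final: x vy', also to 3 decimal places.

Arc 1: start y=15.840, vy=7.590 → t=2.694, apex=18.720, x_land=21.525, impact vy=-19.350
  bounce: vy ← 0.63·19.350 = 12.190
Arc 2: start y=0.000, vy=12.190 → t=2.438, apex=7.430, x_land=41.005, impact vy=-12.190
  bounce: vy ← 0.63·12.190 = 7.680
Arc 3: start y=0.000, vy=7.680 → t=1.536, apex=2.949, x_land=53.277, impact vy=-7.680
  bounce: vy ← 0.63·7.680 = 4.838
Arc 4: start y=0.000, vy=4.838 → t=0.968, apex=1.170, x_land=61.009, impact vy=-4.838
  bounce: vy ← 0.63·4.838 = 3.048
Arc 5: start y=0.000, vy=3.048 → t=0.610, apex=0.465, x_land=65.880, impact vy=-3.048
  bounce: vy ← 0.63·3.048 = 1.920
Arc 6: start y=0.000, vy=1.920 → t=0.384, apex=0.184, x_land=68.948, impact vy=-1.920
  bounce: vy ← 0.63·1.920 = 1.210

1 2.694 18.720 21.525
2 2.438 7.430 41.005
3 1.536 2.949 53.277
4 0.968 1.170 61.009
5 0.610 0.465 65.880
6 0.384 0.184 68.948
final: 68.948 1.210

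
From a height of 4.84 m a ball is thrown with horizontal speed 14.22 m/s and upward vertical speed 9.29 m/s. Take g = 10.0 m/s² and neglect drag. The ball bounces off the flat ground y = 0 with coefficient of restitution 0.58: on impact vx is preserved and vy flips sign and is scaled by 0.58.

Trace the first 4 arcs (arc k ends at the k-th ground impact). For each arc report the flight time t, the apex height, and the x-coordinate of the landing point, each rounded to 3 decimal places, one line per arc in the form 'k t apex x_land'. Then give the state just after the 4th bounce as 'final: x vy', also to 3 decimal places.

Arc 1: start y=4.840, vy=9.290 → t=2.282, apex=9.155, x_land=32.452, impact vy=-13.532
  bounce: vy ← 0.58·13.532 = 7.848
Arc 2: start y=0.000, vy=7.848 → t=1.570, apex=3.080, x_land=54.773, impact vy=-7.848
  bounce: vy ← 0.58·7.848 = 4.552
Arc 3: start y=0.000, vy=4.552 → t=0.910, apex=1.036, x_land=67.719, impact vy=-4.552
  bounce: vy ← 0.58·4.552 = 2.640
Arc 4: start y=0.000, vy=2.640 → t=0.528, apex=0.349, x_land=75.228, impact vy=-2.640
  bounce: vy ← 0.58·2.640 = 1.531

1 2.282 9.155 32.452
2 1.570 3.080 54.773
3 0.910 1.036 67.719
4 0.528 0.349 75.228
final: 75.228 1.531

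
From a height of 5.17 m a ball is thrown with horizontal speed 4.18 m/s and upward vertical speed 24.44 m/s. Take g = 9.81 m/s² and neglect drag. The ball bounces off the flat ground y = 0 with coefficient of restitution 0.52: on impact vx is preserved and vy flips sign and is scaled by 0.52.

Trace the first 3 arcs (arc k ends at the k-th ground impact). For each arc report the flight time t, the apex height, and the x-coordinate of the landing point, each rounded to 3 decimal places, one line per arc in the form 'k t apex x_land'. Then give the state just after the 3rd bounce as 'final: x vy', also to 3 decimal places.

Arc 1: start y=5.170, vy=24.440 → t=5.186, apex=35.614, x_land=21.677, impact vy=-26.434
  bounce: vy ← 0.52·26.434 = 13.746
Arc 2: start y=0.000, vy=13.746 → t=2.802, apex=9.630, x_land=33.391, impact vy=-13.746
  bounce: vy ← 0.52·13.746 = 7.148
Arc 3: start y=0.000, vy=7.148 → t=1.457, apex=2.604, x_land=39.482, impact vy=-7.148
  bounce: vy ← 0.52·7.148 = 3.717

1 5.186 35.614 21.677
2 2.802 9.630 33.391
3 1.457 2.604 39.482
final: 39.482 3.717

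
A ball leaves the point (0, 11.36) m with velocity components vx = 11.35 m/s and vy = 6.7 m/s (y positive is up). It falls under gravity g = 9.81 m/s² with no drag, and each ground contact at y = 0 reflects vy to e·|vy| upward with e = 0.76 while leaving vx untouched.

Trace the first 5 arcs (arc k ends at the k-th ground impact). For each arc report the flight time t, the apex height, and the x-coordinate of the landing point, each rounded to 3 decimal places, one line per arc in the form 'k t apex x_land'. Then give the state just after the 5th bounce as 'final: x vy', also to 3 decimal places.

Arc 1: start y=11.360, vy=6.700 → t=2.351, apex=13.648, x_land=26.684, impact vy=-16.364
  bounce: vy ← 0.76·16.364 = 12.436
Arc 2: start y=0.000, vy=12.436 → t=2.535, apex=7.883, x_land=55.462, impact vy=-12.436
  bounce: vy ← 0.76·12.436 = 9.452
Arc 3: start y=0.000, vy=9.452 → t=1.927, apex=4.553, x_land=77.333, impact vy=-9.452
  bounce: vy ← 0.76·9.452 = 7.183
Arc 4: start y=0.000, vy=7.183 → t=1.464, apex=2.630, x_land=93.955, impact vy=-7.183
  bounce: vy ← 0.76·7.183 = 5.459
Arc 5: start y=0.000, vy=5.459 → t=1.113, apex=1.519, x_land=106.587, impact vy=-5.459
  bounce: vy ← 0.76·5.459 = 4.149

1 2.351 13.648 26.684
2 2.535 7.883 55.462
3 1.927 4.553 77.333
4 1.464 2.630 93.955
5 1.113 1.519 106.587
final: 106.587 4.149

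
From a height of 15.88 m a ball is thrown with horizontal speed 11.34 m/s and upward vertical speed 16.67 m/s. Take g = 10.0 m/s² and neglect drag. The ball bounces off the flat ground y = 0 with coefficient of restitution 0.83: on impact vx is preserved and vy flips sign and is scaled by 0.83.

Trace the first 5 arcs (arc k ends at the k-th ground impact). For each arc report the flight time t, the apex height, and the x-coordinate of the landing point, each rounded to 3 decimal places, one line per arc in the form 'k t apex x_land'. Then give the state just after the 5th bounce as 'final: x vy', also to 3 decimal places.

1 4.107 29.774 46.576
2 4.051 20.512 92.513
3 3.362 14.130 130.640
4 2.791 9.734 162.286
5 2.316 6.706 188.552
final: 188.552 9.612

Arc 1: start y=15.880, vy=16.670 → t=4.107, apex=29.774, x_land=46.576, impact vy=-24.403
  bounce: vy ← 0.83·24.403 = 20.254
Arc 2: start y=0.000, vy=20.254 → t=4.051, apex=20.512, x_land=92.513, impact vy=-20.254
  bounce: vy ← 0.83·20.254 = 16.811
Arc 3: start y=0.000, vy=16.811 → t=3.362, apex=14.130, x_land=130.640, impact vy=-16.811
  bounce: vy ← 0.83·16.811 = 13.953
Arc 4: start y=0.000, vy=13.953 → t=2.791, apex=9.734, x_land=162.286, impact vy=-13.953
  bounce: vy ← 0.83·13.953 = 11.581
Arc 5: start y=0.000, vy=11.581 → t=2.316, apex=6.706, x_land=188.552, impact vy=-11.581
  bounce: vy ← 0.83·11.581 = 9.612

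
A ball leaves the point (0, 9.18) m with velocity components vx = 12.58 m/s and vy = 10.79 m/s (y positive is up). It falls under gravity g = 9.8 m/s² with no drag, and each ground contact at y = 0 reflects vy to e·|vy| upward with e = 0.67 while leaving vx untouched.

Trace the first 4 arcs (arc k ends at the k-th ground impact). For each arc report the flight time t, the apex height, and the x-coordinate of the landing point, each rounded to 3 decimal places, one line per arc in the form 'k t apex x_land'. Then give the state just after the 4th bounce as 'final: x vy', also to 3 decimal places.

1 2.858 15.120 35.949
2 2.354 6.787 65.561
3 1.577 3.047 85.401
4 1.057 1.368 98.693
final: 98.693 3.469

Arc 1: start y=9.180, vy=10.790 → t=2.858, apex=15.120, x_land=35.949, impact vy=-17.215
  bounce: vy ← 0.67·17.215 = 11.534
Arc 2: start y=0.000, vy=11.534 → t=2.354, apex=6.787, x_land=65.561, impact vy=-11.534
  bounce: vy ← 0.67·11.534 = 7.728
Arc 3: start y=0.000, vy=7.728 → t=1.577, apex=3.047, x_land=85.401, impact vy=-7.728
  bounce: vy ← 0.67·7.728 = 5.178
Arc 4: start y=0.000, vy=5.178 → t=1.057, apex=1.368, x_land=98.693, impact vy=-5.178
  bounce: vy ← 0.67·5.178 = 3.469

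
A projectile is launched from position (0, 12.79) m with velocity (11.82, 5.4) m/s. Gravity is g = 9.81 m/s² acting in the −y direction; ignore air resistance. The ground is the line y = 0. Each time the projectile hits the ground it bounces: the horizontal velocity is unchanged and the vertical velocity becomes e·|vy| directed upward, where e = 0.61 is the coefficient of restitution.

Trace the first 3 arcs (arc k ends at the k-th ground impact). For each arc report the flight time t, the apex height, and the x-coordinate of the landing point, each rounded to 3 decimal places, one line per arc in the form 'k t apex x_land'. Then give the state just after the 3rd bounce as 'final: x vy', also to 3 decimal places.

1 2.256 14.276 26.672
2 2.081 5.312 51.273
3 1.270 1.977 66.280
final: 66.280 3.799

Arc 1: start y=12.790, vy=5.400 → t=2.256, apex=14.276, x_land=26.672, impact vy=-16.736
  bounce: vy ← 0.61·16.736 = 10.209
Arc 2: start y=0.000, vy=10.209 → t=2.081, apex=5.312, x_land=51.273, impact vy=-10.209
  bounce: vy ← 0.61·10.209 = 6.228
Arc 3: start y=0.000, vy=6.228 → t=1.270, apex=1.977, x_land=66.280, impact vy=-6.228
  bounce: vy ← 0.61·6.228 = 3.799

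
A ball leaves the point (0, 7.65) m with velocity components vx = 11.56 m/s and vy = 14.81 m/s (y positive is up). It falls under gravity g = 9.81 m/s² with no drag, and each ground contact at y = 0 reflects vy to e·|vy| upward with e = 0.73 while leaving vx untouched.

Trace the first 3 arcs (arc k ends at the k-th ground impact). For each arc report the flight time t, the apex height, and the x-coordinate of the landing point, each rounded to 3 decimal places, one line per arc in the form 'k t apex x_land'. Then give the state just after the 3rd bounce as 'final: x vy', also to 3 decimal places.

Arc 1: start y=7.650, vy=14.810 → t=3.469, apex=18.829, x_land=40.101, impact vy=-19.221
  bounce: vy ← 0.73·19.221 = 14.031
Arc 2: start y=0.000, vy=14.031 → t=2.861, apex=10.034, x_land=73.169, impact vy=-14.031
  bounce: vy ← 0.73·14.031 = 10.243
Arc 3: start y=0.000, vy=10.243 → t=2.088, apex=5.347, x_land=97.309, impact vy=-10.243
  bounce: vy ← 0.73·10.243 = 7.477

1 3.469 18.829 40.101
2 2.861 10.034 73.169
3 2.088 5.347 97.309
final: 97.309 7.477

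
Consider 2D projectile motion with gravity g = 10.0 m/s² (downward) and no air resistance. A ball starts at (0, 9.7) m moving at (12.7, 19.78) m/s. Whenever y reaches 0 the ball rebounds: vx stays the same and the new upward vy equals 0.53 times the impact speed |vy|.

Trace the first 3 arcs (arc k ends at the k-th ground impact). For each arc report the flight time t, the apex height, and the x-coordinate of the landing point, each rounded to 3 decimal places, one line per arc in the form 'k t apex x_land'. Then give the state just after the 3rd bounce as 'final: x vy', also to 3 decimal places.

1 4.397 29.262 55.844
2 2.564 8.220 88.411
3 1.359 2.309 105.672
final: 105.672 3.602

Arc 1: start y=9.700, vy=19.780 → t=4.397, apex=29.262, x_land=55.844, impact vy=-24.192
  bounce: vy ← 0.53·24.192 = 12.822
Arc 2: start y=0.000, vy=12.822 → t=2.564, apex=8.220, x_land=88.411, impact vy=-12.822
  bounce: vy ← 0.53·12.822 = 6.796
Arc 3: start y=0.000, vy=6.796 → t=1.359, apex=2.309, x_land=105.672, impact vy=-6.796
  bounce: vy ← 0.53·6.796 = 3.602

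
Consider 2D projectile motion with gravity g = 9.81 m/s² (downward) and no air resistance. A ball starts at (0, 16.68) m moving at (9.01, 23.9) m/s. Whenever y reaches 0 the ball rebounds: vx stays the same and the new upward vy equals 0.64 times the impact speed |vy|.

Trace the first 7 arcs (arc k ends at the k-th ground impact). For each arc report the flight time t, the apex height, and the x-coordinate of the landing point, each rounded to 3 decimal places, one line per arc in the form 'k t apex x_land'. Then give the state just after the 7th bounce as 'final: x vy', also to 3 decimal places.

1 5.492 45.794 49.481
2 3.911 18.757 84.720
3 2.503 7.683 107.272
4 1.602 3.147 121.706
5 1.025 1.289 130.944
6 0.656 0.528 136.856
7 0.420 0.216 140.639
final: 140.639 1.318

Arc 1: start y=16.680, vy=23.900 → t=5.492, apex=45.794, x_land=49.481, impact vy=-29.975
  bounce: vy ← 0.64·29.975 = 19.184
Arc 2: start y=0.000, vy=19.184 → t=3.911, apex=18.757, x_land=84.720, impact vy=-19.184
  bounce: vy ← 0.64·19.184 = 12.278
Arc 3: start y=0.000, vy=12.278 → t=2.503, apex=7.683, x_land=107.272, impact vy=-12.278
  bounce: vy ← 0.64·12.278 = 7.858
Arc 4: start y=0.000, vy=7.858 → t=1.602, apex=3.147, x_land=121.706, impact vy=-7.858
  bounce: vy ← 0.64·7.858 = 5.029
Arc 5: start y=0.000, vy=5.029 → t=1.025, apex=1.289, x_land=130.944, impact vy=-5.029
  bounce: vy ← 0.64·5.029 = 3.218
Arc 6: start y=0.000, vy=3.218 → t=0.656, apex=0.528, x_land=136.856, impact vy=-3.218
  bounce: vy ← 0.64·3.218 = 2.060
Arc 7: start y=0.000, vy=2.060 → t=0.420, apex=0.216, x_land=140.639, impact vy=-2.060
  bounce: vy ← 0.64·2.060 = 1.318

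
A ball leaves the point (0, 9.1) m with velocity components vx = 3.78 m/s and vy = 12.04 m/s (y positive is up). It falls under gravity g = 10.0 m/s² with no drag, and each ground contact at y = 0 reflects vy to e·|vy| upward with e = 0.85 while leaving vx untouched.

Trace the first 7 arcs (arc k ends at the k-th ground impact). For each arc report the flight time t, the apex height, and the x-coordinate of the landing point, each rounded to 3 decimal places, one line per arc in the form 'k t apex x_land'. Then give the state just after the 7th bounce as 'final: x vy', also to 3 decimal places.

1 3.012 16.348 11.386
2 3.074 11.811 23.006
3 2.613 8.534 32.882
4 2.221 6.166 41.277
5 1.888 4.455 48.413
6 1.605 3.219 54.479
7 1.364 2.325 59.634
final: 59.634 5.797

Arc 1: start y=9.100, vy=12.040 → t=3.012, apex=16.348, x_land=11.386, impact vy=-18.082
  bounce: vy ← 0.85·18.082 = 15.370
Arc 2: start y=0.000, vy=15.370 → t=3.074, apex=11.811, x_land=23.006, impact vy=-15.370
  bounce: vy ← 0.85·15.370 = 13.064
Arc 3: start y=0.000, vy=13.064 → t=2.613, apex=8.534, x_land=32.882, impact vy=-13.064
  bounce: vy ← 0.85·13.064 = 11.105
Arc 4: start y=0.000, vy=11.105 → t=2.221, apex=6.166, x_land=41.277, impact vy=-11.105
  bounce: vy ← 0.85·11.105 = 9.439
Arc 5: start y=0.000, vy=9.439 → t=1.888, apex=4.455, x_land=48.413, impact vy=-9.439
  bounce: vy ← 0.85·9.439 = 8.023
Arc 6: start y=0.000, vy=8.023 → t=1.605, apex=3.219, x_land=54.479, impact vy=-8.023
  bounce: vy ← 0.85·8.023 = 6.820
Arc 7: start y=0.000, vy=6.820 → t=1.364, apex=2.325, x_land=59.634, impact vy=-6.820
  bounce: vy ← 0.85·6.820 = 5.797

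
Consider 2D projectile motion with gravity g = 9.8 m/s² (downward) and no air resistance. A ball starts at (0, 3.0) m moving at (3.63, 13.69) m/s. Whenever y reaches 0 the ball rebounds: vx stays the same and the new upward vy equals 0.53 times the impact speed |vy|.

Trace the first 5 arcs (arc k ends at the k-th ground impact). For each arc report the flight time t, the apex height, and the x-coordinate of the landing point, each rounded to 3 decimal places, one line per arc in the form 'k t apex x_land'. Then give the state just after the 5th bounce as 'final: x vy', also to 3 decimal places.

Arc 1: start y=3.000, vy=13.690 → t=2.998, apex=12.562, x_land=10.883, impact vy=-15.691
  bounce: vy ← 0.53·15.691 = 8.316
Arc 2: start y=0.000, vy=8.316 → t=1.697, apex=3.529, x_land=17.044, impact vy=-8.316
  bounce: vy ← 0.53·8.316 = 4.408
Arc 3: start y=0.000, vy=4.408 → t=0.900, apex=0.991, x_land=20.309, impact vy=-4.408
  bounce: vy ← 0.53·4.408 = 2.336
Arc 4: start y=0.000, vy=2.336 → t=0.477, apex=0.278, x_land=22.040, impact vy=-2.336
  bounce: vy ← 0.53·2.336 = 1.238
Arc 5: start y=0.000, vy=1.238 → t=0.253, apex=0.078, x_land=22.957, impact vy=-1.238
  bounce: vy ← 0.53·1.238 = 0.656

1 2.998 12.562 10.883
2 1.697 3.529 17.044
3 0.900 0.991 20.309
4 0.477 0.278 22.040
5 0.253 0.078 22.957
final: 22.957 0.656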